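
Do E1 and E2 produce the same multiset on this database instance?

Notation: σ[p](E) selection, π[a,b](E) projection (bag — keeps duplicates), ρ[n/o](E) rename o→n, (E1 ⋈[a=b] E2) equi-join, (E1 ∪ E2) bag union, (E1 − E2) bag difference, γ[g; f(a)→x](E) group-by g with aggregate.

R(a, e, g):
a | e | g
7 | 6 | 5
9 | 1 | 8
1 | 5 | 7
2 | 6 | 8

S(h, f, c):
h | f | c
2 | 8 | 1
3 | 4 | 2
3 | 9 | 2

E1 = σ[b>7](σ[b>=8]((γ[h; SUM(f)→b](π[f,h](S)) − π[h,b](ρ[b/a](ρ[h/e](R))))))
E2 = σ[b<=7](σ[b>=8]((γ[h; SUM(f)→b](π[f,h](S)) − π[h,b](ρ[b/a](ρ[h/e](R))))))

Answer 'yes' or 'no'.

E1 subexpression sizes:
  S → 3
  π[f,h](S) → 3
  γ[h; SUM(f)→b](π[f,h](S)) → 2
  R → 4
  ρ[h/e](R) → 4
  ρ[b/a](ρ[h/e](R)) → 4
  π[h,b](ρ[b/a](ρ[h/e](R))) → 4
  (γ[h; SUM(f)→b](π[f,h](S)) − π[h,b](ρ[b/a](ρ[h/e](R)))) → 2
  σ[b>=8]((γ[h; SUM(f)→b](π[f,h](S)) − π[h,b](ρ[b/a](ρ[h/e](R))))) → 2
  σ[b>7](σ[b>=8]((γ[h; SUM(f)→b](π[f,h](S)) − π[h,b](ρ[b/a](ρ[h/e](R)))))) → 2
E2 subexpression sizes:
  S → 3
  π[f,h](S) → 3
  γ[h; SUM(f)→b](π[f,h](S)) → 2
  R → 4
  ρ[h/e](R) → 4
  ρ[b/a](ρ[h/e](R)) → 4
  π[h,b](ρ[b/a](ρ[h/e](R))) → 4
  (γ[h; SUM(f)→b](π[f,h](S)) − π[h,b](ρ[b/a](ρ[h/e](R)))) → 2
  σ[b>=8]((γ[h; SUM(f)→b](π[f,h](S)) − π[h,b](ρ[b/a](ρ[h/e](R))))) → 2
  σ[b<=7](σ[b>=8]((γ[h; SUM(f)→b](π[f,h](S)) − π[h,b](ρ[b/a](ρ[h/e](R)))))) → 0

E1 result:
h | b
2 | 8
3 | 13
E2 result:
h | b
(0 rows)
Witness: (3, 13) appears 1× in E1 but 0× in E2.

no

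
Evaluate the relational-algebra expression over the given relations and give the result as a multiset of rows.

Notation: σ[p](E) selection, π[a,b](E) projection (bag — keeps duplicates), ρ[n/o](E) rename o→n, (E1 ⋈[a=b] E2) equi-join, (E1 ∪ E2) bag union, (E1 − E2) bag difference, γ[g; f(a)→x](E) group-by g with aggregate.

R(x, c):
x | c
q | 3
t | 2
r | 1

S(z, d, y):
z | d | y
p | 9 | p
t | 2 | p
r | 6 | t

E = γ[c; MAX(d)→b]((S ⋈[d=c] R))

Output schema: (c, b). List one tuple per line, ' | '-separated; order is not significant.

Per-node cardinality:
  S → 3
  R → 3
  (S ⋈[d=c] R) → 1
  γ[c; MAX(d)→b]((S ⋈[d=c] R)) → 1

== RESULT ==
c | b
2 | 2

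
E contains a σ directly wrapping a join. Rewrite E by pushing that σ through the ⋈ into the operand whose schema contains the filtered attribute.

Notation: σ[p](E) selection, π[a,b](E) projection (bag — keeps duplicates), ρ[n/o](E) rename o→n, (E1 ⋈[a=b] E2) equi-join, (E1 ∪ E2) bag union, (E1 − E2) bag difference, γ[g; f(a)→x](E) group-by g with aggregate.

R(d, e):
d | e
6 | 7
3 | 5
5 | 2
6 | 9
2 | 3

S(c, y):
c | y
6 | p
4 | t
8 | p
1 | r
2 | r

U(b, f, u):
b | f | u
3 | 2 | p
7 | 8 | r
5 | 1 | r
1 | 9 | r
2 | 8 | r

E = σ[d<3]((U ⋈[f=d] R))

σ filters on d, owned by the right side.
E' = (U ⋈[f=d] σ[d<3](R))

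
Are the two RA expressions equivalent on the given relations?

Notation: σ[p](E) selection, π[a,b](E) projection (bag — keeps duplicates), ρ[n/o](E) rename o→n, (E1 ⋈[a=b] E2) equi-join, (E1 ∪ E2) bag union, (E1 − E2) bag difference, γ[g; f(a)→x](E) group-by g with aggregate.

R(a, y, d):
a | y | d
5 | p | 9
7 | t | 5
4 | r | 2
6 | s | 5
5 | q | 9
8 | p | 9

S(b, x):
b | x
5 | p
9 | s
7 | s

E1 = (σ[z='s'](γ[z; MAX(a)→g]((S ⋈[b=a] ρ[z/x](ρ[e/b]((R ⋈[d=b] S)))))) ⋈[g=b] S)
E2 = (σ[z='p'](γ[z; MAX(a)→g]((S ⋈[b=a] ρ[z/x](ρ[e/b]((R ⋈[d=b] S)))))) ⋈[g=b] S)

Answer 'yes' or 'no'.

E1 row counts bottom-up:
  S → 3
  R → 6
  S → 3
  (R ⋈[d=b] S) → 5
  ρ[e/b]((R ⋈[d=b] S)) → 5
  ρ[z/x](ρ[e/b]((R ⋈[d=b] S))) → 5
  (S ⋈[b=a] ρ[z/x](ρ[e/b]((R ⋈[d=b] S)))) → 3
  γ[z; MAX(a)→g]((S ⋈[b=a] ρ[z/x](ρ[e/b]((R ⋈[d=b] S))))) → 2
  σ[z='s'](γ[z; MAX(a)→g]((S ⋈[b=a] ρ[z/x](ρ[e/b]((R ⋈[d=b] S)))))) → 1
  S → 3
  (σ[z='s'](γ[z; MAX(a)→g]((S ⋈[b=a] ρ[z/x](ρ[e/b]((R ⋈[d=b] S)))))) ⋈[g=b] S) → 1
E2 row counts bottom-up:
  S → 3
  R → 6
  S → 3
  (R ⋈[d=b] S) → 5
  ρ[e/b]((R ⋈[d=b] S)) → 5
  ρ[z/x](ρ[e/b]((R ⋈[d=b] S))) → 5
  (S ⋈[b=a] ρ[z/x](ρ[e/b]((R ⋈[d=b] S)))) → 3
  γ[z; MAX(a)→g]((S ⋈[b=a] ρ[z/x](ρ[e/b]((R ⋈[d=b] S))))) → 2
  σ[z='p'](γ[z; MAX(a)→g]((S ⋈[b=a] ρ[z/x](ρ[e/b]((R ⋈[d=b] S)))))) → 1
  S → 3
  (σ[z='p'](γ[z; MAX(a)→g]((S ⋈[b=a] ρ[z/x](ρ[e/b]((R ⋈[d=b] S)))))) ⋈[g=b] S) → 1

E1 result:
z | g | b | x
s | 5 | 5 | p
E2 result:
z | g | b | x
p | 7 | 7 | s
Witness: ('s', 5, 5, 'p') appears 1× in E1 but 0× in E2.

no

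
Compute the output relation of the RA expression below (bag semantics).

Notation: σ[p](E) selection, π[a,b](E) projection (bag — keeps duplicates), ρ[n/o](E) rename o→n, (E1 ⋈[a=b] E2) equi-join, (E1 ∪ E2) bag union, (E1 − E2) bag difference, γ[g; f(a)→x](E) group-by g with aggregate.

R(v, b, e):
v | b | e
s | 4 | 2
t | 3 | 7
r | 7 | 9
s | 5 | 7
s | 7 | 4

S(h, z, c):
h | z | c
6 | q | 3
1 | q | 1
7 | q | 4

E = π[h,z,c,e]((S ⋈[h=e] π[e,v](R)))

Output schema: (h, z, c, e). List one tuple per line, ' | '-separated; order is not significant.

Subexpression sizes:
  S → 3
  R → 5
  π[e,v](R) → 5
  (S ⋈[h=e] π[e,v](R)) → 2
  π[h,z,c,e]((S ⋈[h=e] π[e,v](R))) → 2

== RESULT ==
h | z | c | e
7 | q | 4 | 7
7 | q | 4 | 7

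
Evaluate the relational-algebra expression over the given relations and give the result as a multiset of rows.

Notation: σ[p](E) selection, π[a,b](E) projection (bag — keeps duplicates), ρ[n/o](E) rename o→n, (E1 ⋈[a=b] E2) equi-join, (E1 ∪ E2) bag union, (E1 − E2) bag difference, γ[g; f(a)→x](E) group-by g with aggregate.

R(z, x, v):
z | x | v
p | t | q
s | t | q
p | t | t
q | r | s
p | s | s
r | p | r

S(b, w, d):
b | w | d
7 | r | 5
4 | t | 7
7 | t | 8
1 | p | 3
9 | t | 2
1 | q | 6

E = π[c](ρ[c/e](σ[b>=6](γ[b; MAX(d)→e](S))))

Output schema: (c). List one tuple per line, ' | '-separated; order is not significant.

Row counts bottom-up:
  S → 6
  γ[b; MAX(d)→e](S) → 4
  σ[b>=6](γ[b; MAX(d)→e](S)) → 2
  ρ[c/e](σ[b>=6](γ[b; MAX(d)→e](S))) → 2
  π[c](ρ[c/e](σ[b>=6](γ[b; MAX(d)→e](S)))) → 2

== RESULT ==
c
2
8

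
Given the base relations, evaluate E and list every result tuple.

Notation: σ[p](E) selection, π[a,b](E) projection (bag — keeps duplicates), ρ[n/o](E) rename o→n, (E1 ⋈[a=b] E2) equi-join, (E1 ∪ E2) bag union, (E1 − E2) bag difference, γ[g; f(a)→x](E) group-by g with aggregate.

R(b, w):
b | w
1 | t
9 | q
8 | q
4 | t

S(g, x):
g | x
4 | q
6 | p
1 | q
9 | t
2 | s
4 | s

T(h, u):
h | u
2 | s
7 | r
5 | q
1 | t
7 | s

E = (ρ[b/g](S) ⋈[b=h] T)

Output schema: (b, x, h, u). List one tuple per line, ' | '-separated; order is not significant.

Stepwise |·|:
  S → 6
  ρ[b/g](S) → 6
  T → 5
  (ρ[b/g](S) ⋈[b=h] T) → 2

== RESULT ==
b | x | h | u
1 | q | 1 | t
2 | s | 2 | s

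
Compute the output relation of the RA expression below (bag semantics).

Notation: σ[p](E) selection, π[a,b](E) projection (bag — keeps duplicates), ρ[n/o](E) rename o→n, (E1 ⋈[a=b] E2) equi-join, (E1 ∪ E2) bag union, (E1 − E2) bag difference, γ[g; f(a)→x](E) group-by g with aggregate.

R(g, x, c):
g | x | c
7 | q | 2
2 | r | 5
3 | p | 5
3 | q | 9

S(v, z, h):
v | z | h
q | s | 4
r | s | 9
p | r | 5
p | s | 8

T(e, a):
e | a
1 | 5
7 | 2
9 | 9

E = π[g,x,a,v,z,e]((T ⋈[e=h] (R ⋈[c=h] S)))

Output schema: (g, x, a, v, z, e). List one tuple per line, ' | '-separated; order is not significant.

Per-node cardinality:
  T → 3
  R → 4
  S → 4
  (R ⋈[c=h] S) → 3
  (T ⋈[e=h] (R ⋈[c=h] S)) → 1
  π[g,x,a,v,z,e]((T ⋈[e=h] (R ⋈[c=h] S))) → 1

== RESULT ==
g | x | a | v | z | e
3 | q | 9 | r | s | 9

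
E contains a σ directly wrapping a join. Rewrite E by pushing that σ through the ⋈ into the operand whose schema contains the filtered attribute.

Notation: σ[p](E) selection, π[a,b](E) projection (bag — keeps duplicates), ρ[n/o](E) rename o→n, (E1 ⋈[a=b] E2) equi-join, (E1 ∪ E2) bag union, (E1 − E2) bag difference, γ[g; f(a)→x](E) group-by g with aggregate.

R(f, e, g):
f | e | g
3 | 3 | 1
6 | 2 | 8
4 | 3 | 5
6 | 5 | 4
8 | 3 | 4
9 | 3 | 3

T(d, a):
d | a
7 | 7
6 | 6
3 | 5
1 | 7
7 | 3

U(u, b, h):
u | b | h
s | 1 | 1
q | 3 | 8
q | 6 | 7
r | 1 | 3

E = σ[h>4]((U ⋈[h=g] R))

σ filters on h, owned by the left side.
E' = (σ[h>4](U) ⋈[h=g] R)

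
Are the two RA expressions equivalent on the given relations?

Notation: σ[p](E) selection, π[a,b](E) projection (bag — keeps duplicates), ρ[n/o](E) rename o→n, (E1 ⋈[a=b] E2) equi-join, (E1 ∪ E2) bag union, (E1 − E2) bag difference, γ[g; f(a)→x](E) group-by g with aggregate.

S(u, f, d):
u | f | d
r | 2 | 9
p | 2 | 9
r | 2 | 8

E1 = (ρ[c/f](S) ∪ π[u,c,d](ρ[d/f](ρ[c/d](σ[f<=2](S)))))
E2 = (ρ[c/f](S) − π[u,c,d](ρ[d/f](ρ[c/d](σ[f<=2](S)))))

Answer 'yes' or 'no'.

E1 subexpression sizes:
  S → 3
  ρ[c/f](S) → 3
  S → 3
  σ[f<=2](S) → 3
  ρ[c/d](σ[f<=2](S)) → 3
  ρ[d/f](ρ[c/d](σ[f<=2](S))) → 3
  π[u,c,d](ρ[d/f](ρ[c/d](σ[f<=2](S)))) → 3
  (ρ[c/f](S) ∪ π[u,c,d](ρ[d/f](ρ[c/d](σ[f<=2](S))))) → 6
E2 subexpression sizes:
  S → 3
  ρ[c/f](S) → 3
  S → 3
  σ[f<=2](S) → 3
  ρ[c/d](σ[f<=2](S)) → 3
  ρ[d/f](ρ[c/d](σ[f<=2](S))) → 3
  π[u,c,d](ρ[d/f](ρ[c/d](σ[f<=2](S)))) → 3
  (ρ[c/f](S) − π[u,c,d](ρ[d/f](ρ[c/d](σ[f<=2](S))))) → 3

E1 result:
u | c | d
p | 2 | 9
p | 9 | 2
r | 2 | 8
r | 2 | 9
r | 8 | 2
r | 9 | 2
E2 result:
u | c | d
p | 2 | 9
r | 2 | 8
r | 2 | 9
Witness: ('p', 9, 2) appears 1× in E1 but 0× in E2.

no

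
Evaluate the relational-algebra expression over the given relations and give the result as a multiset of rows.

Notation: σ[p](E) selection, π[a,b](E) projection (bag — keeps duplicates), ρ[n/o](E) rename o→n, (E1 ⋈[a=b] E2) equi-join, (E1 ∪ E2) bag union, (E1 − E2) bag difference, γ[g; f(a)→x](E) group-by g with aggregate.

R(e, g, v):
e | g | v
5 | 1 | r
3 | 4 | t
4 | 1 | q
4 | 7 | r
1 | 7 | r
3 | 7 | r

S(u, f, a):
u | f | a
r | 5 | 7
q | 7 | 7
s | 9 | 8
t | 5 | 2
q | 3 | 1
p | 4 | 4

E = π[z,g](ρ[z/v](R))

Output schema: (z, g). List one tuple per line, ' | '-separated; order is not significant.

Stepwise |·|:
  R → 6
  ρ[z/v](R) → 6
  π[z,g](ρ[z/v](R)) → 6

== RESULT ==
z | g
q | 1
r | 1
r | 7
r | 7
r | 7
t | 4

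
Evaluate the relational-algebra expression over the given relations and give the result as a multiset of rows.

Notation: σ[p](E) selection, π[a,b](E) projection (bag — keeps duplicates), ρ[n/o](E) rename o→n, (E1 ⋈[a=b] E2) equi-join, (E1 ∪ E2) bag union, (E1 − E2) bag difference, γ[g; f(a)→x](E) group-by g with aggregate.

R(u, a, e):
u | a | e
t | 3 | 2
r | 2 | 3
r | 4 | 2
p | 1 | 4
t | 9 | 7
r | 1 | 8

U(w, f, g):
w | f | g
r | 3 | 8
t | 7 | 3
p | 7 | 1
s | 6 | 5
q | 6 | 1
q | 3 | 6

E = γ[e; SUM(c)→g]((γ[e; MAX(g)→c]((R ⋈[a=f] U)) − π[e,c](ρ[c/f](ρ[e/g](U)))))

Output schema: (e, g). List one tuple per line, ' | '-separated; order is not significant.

Row counts bottom-up:
  R → 6
  U → 6
  (R ⋈[a=f] U) → 2
  γ[e; MAX(g)→c]((R ⋈[a=f] U)) → 1
  U → 6
  ρ[e/g](U) → 6
  ρ[c/f](ρ[e/g](U)) → 6
  π[e,c](ρ[c/f](ρ[e/g](U))) → 6
  (γ[e; MAX(g)→c]((R ⋈[a=f] U)) − π[e,c](ρ[c/f](ρ[e/g](U)))) → 1
  γ[e; SUM(c)→g]((γ[e; MAX(g)→c]((R ⋈[a=f] U)) − π[e,c](ρ[c/f](ρ[e/g](U))))) → 1

== RESULT ==
e | g
2 | 8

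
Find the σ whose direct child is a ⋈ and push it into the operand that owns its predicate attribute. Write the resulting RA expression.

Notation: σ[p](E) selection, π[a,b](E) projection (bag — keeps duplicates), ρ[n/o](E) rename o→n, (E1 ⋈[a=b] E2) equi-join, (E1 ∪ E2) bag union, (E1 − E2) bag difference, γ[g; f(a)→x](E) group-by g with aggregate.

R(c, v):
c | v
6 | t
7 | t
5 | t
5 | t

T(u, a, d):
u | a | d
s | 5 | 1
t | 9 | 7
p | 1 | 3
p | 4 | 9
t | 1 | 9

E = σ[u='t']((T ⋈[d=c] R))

σ filters on u, owned by the left side.
E' = (σ[u='t'](T) ⋈[d=c] R)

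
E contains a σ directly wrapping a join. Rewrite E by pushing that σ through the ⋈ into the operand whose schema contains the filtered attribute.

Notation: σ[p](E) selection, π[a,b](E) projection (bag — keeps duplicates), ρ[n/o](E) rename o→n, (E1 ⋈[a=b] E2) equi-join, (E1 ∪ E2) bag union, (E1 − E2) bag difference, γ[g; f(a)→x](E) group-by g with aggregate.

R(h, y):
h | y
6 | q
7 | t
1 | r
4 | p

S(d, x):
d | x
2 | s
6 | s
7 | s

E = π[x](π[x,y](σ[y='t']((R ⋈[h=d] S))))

σ filters on y, owned by the left side.
E' = π[x](π[x,y]((σ[y='t'](R) ⋈[h=d] S)))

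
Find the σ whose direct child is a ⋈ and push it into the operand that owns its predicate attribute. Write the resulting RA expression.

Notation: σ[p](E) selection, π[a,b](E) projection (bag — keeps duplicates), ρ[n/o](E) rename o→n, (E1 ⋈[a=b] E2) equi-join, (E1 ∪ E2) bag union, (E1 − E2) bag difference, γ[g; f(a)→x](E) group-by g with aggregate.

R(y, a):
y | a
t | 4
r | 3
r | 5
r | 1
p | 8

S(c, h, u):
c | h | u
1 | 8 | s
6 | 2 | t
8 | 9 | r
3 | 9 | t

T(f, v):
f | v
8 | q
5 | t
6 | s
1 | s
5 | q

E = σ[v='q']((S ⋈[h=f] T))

σ filters on v, owned by the right side.
E' = (S ⋈[h=f] σ[v='q'](T))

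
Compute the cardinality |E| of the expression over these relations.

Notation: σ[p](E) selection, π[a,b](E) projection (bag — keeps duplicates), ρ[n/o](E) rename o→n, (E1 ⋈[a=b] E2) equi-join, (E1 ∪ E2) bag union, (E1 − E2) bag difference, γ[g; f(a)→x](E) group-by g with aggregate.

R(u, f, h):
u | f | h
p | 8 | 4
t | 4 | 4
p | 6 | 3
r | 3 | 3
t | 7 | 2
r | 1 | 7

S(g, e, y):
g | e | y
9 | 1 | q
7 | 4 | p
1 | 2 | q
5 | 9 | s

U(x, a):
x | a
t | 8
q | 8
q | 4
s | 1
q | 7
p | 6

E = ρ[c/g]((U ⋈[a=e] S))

Per-node cardinality:
  U → 6
  S → 4
  (U ⋈[a=e] S) → 2
  ρ[c/g]((U ⋈[a=e] S)) → 2

|E| = 2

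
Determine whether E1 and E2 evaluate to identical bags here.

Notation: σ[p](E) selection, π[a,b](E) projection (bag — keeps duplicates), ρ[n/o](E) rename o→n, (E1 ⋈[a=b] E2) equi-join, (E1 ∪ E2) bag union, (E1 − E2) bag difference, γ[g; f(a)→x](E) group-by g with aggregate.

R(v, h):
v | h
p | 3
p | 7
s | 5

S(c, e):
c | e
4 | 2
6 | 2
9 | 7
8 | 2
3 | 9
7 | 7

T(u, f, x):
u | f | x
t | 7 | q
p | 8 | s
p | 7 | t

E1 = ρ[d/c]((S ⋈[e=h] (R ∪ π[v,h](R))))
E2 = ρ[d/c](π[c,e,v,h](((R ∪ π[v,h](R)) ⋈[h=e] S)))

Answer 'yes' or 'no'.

E1 subexpression sizes:
  S → 6
  R → 3
  R → 3
  π[v,h](R) → 3
  (R ∪ π[v,h](R)) → 6
  (S ⋈[e=h] (R ∪ π[v,h](R))) → 4
  ρ[d/c]((S ⋈[e=h] (R ∪ π[v,h](R)))) → 4
E2 subexpression sizes:
  R → 3
  R → 3
  π[v,h](R) → 3
  (R ∪ π[v,h](R)) → 6
  S → 6
  ((R ∪ π[v,h](R)) ⋈[h=e] S) → 4
  π[c,e,v,h](((R ∪ π[v,h](R)) ⋈[h=e] S)) → 4
  ρ[d/c](π[c,e,v,h](((R ∪ π[v,h](R)) ⋈[h=e] S))) → 4

E1 and E2 produce the same multiset:
d | e | v | h
7 | 7 | p | 7
7 | 7 | p | 7
9 | 7 | p | 7
9 | 7 | p | 7

yes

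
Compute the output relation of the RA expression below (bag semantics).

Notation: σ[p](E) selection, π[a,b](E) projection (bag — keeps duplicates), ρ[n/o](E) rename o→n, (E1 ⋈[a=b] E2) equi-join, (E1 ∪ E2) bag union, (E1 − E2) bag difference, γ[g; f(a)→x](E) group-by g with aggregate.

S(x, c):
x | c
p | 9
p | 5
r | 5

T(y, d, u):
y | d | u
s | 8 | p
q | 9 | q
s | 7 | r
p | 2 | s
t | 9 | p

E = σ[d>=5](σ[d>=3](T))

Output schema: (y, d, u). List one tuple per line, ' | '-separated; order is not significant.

Per-node cardinality:
  T → 5
  σ[d>=3](T) → 4
  σ[d>=5](σ[d>=3](T)) → 4

== RESULT ==
y | d | u
q | 9 | q
s | 7 | r
s | 8 | p
t | 9 | p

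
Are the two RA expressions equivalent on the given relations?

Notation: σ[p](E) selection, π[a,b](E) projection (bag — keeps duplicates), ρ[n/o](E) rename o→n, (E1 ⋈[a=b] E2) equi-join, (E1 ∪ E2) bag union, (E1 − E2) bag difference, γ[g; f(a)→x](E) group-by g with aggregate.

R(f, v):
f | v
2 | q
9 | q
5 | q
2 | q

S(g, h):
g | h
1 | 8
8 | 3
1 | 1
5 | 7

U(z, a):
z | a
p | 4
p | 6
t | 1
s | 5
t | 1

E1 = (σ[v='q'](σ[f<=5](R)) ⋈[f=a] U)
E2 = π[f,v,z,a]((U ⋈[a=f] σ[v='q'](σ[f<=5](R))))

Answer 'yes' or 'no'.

E1 stepwise |·|:
  R → 4
  σ[f<=5](R) → 3
  σ[v='q'](σ[f<=5](R)) → 3
  U → 5
  (σ[v='q'](σ[f<=5](R)) ⋈[f=a] U) → 1
E2 stepwise |·|:
  U → 5
  R → 4
  σ[f<=5](R) → 3
  σ[v='q'](σ[f<=5](R)) → 3
  (U ⋈[a=f] σ[v='q'](σ[f<=5](R))) → 1
  π[f,v,z,a]((U ⋈[a=f] σ[v='q'](σ[f<=5](R)))) → 1

E1 and E2 produce the same multiset:
f | v | z | a
5 | q | s | 5

yes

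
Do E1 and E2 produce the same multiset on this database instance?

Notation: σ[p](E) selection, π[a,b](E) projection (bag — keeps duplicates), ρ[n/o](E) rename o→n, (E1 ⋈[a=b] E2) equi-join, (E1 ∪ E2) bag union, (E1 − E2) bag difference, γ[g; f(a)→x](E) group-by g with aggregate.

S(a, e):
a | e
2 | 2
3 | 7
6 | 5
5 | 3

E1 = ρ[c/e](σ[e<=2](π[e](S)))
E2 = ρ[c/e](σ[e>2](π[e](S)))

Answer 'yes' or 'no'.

E1 stepwise |·|:
  S → 4
  π[e](S) → 4
  σ[e<=2](π[e](S)) → 1
  ρ[c/e](σ[e<=2](π[e](S))) → 1
E2 stepwise |·|:
  S → 4
  π[e](S) → 4
  σ[e>2](π[e](S)) → 3
  ρ[c/e](σ[e>2](π[e](S))) → 3

E1 result:
c
2
E2 result:
c
3
5
7
Witness: (7,) appears 0× in E1 but 1× in E2.

no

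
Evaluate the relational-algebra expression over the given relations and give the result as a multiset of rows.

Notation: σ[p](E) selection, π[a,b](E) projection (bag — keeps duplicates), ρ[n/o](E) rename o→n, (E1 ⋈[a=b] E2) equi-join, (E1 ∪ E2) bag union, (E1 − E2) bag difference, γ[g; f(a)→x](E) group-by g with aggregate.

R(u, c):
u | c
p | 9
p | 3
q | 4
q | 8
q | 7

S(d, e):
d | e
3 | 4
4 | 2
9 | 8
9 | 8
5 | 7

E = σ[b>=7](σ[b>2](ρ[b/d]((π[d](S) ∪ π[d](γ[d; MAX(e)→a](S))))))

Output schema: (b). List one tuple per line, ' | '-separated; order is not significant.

Per-node cardinality:
  S → 5
  π[d](S) → 5
  S → 5
  γ[d; MAX(e)→a](S) → 4
  π[d](γ[d; MAX(e)→a](S)) → 4
  (π[d](S) ∪ π[d](γ[d; MAX(e)→a](S))) → 9
  ρ[b/d]((π[d](S) ∪ π[d](γ[d; MAX(e)→a](S)))) → 9
  σ[b>2](ρ[b/d]((π[d](S) ∪ π[d](γ[d; MAX(e)→a](S))))) → 9
  σ[b>=7](σ[b>2](ρ[b/d]((π[d](S) ∪ π[d](γ[d; MAX(e)→a](S)))))) → 3

== RESULT ==
b
9
9
9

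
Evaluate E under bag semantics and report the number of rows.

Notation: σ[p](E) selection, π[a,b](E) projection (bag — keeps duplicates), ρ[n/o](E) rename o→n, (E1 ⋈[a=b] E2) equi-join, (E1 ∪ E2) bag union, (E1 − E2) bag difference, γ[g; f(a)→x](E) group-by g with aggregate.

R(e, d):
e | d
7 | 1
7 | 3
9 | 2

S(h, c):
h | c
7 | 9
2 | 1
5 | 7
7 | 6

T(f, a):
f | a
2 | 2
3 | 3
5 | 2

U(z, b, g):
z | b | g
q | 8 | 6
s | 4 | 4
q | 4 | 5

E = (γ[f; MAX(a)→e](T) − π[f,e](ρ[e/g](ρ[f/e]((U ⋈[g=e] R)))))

Stepwise |·|:
  T → 3
  γ[f; MAX(a)→e](T) → 3
  U → 3
  R → 3
  (U ⋈[g=e] R) → 0
  ρ[f/e]((U ⋈[g=e] R)) → 0
  ρ[e/g](ρ[f/e]((U ⋈[g=e] R))) → 0
  π[f,e](ρ[e/g](ρ[f/e]((U ⋈[g=e] R)))) → 0
  (γ[f; MAX(a)→e](T) − π[f,e](ρ[e/g](ρ[f/e]((U ⋈[g=e] R))))) → 3

|E| = 3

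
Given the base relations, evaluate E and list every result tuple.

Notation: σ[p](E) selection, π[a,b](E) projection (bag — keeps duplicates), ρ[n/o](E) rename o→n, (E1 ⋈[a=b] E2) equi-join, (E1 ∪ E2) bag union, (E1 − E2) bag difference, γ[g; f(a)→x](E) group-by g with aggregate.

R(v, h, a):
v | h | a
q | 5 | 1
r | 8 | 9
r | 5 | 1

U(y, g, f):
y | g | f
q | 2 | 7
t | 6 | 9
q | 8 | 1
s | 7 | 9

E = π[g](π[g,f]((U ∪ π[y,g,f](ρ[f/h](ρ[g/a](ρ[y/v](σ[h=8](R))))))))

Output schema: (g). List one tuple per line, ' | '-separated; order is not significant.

Row counts bottom-up:
  U → 4
  R → 3
  σ[h=8](R) → 1
  ρ[y/v](σ[h=8](R)) → 1
  ρ[g/a](ρ[y/v](σ[h=8](R))) → 1
  ρ[f/h](ρ[g/a](ρ[y/v](σ[h=8](R)))) → 1
  π[y,g,f](ρ[f/h](ρ[g/a](ρ[y/v](σ[h=8](R))))) → 1
  (U ∪ π[y,g,f](ρ[f/h](ρ[g/a](ρ[y/v](σ[h=8](R)))))) → 5
  π[g,f]((U ∪ π[y,g,f](ρ[f/h](ρ[g/a](ρ[y/v](σ[h=8](R))))))) → 5
  π[g](π[g,f]((U ∪ π[y,g,f](ρ[f/h](ρ[g/a](ρ[y/v](σ[h=8](R)))))))) → 5

== RESULT ==
g
2
6
7
8
9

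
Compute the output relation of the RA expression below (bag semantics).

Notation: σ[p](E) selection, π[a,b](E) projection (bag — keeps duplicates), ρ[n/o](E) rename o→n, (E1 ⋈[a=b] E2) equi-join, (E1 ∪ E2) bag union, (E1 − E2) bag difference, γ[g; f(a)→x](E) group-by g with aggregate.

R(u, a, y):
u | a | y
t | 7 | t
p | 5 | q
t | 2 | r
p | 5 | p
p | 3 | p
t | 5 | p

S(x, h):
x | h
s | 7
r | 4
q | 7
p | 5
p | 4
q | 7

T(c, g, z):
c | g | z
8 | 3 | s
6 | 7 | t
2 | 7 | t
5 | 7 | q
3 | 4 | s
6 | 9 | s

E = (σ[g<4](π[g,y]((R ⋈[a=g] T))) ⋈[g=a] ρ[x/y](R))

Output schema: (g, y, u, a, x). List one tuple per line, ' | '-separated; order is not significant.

Per-node cardinality:
  R → 6
  T → 6
  (R ⋈[a=g] T) → 4
  π[g,y]((R ⋈[a=g] T)) → 4
  σ[g<4](π[g,y]((R ⋈[a=g] T))) → 1
  R → 6
  ρ[x/y](R) → 6
  (σ[g<4](π[g,y]((R ⋈[a=g] T))) ⋈[g=a] ρ[x/y](R)) → 1

== RESULT ==
g | y | u | a | x
3 | p | p | 3 | p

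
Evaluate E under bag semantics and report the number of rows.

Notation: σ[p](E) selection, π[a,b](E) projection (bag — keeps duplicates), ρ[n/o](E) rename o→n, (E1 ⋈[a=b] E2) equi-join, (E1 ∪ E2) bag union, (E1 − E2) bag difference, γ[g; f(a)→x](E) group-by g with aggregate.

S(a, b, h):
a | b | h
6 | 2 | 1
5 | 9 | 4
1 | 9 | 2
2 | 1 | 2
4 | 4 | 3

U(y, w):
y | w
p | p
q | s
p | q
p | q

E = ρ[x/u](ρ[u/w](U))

Subexpression sizes:
  U → 4
  ρ[u/w](U) → 4
  ρ[x/u](ρ[u/w](U)) → 4

|E| = 4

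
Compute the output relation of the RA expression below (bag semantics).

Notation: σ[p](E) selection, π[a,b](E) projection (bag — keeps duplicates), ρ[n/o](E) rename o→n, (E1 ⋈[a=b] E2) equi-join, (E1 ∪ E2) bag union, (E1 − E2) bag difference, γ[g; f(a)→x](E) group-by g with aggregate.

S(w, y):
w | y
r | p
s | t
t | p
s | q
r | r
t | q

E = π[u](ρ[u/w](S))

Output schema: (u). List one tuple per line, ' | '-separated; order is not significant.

Row counts bottom-up:
  S → 6
  ρ[u/w](S) → 6
  π[u](ρ[u/w](S)) → 6

== RESULT ==
u
r
r
s
s
t
t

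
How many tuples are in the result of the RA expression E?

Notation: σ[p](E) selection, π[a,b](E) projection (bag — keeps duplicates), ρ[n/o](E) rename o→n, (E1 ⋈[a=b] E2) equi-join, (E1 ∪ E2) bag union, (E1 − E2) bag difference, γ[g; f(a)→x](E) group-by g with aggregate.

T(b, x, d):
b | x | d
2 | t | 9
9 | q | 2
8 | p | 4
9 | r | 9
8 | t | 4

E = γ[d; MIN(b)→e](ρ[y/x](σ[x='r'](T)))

Row counts bottom-up:
  T → 5
  σ[x='r'](T) → 1
  ρ[y/x](σ[x='r'](T)) → 1
  γ[d; MIN(b)→e](ρ[y/x](σ[x='r'](T))) → 1

|E| = 1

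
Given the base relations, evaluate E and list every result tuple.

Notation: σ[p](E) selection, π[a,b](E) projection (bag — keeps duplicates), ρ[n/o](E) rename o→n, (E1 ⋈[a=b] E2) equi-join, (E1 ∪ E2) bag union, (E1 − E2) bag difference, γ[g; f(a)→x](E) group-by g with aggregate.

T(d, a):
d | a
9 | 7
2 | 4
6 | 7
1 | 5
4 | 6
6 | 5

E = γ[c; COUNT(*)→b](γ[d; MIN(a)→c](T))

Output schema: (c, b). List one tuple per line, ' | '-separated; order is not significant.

Row counts bottom-up:
  T → 6
  γ[d; MIN(a)→c](T) → 5
  γ[c; COUNT(*)→b](γ[d; MIN(a)→c](T)) → 4

== RESULT ==
c | b
4 | 1
5 | 2
6 | 1
7 | 1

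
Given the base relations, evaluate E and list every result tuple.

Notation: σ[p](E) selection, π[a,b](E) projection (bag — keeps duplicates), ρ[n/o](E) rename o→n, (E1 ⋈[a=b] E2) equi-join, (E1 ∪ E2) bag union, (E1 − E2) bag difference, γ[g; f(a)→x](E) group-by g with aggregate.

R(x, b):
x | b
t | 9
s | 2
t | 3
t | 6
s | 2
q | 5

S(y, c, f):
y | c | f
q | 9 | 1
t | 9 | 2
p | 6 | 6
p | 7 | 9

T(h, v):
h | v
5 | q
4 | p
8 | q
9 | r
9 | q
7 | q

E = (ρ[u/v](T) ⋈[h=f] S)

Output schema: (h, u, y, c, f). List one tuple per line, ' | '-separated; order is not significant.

Stepwise |·|:
  T → 6
  ρ[u/v](T) → 6
  S → 4
  (ρ[u/v](T) ⋈[h=f] S) → 2

== RESULT ==
h | u | y | c | f
9 | q | p | 7 | 9
9 | r | p | 7 | 9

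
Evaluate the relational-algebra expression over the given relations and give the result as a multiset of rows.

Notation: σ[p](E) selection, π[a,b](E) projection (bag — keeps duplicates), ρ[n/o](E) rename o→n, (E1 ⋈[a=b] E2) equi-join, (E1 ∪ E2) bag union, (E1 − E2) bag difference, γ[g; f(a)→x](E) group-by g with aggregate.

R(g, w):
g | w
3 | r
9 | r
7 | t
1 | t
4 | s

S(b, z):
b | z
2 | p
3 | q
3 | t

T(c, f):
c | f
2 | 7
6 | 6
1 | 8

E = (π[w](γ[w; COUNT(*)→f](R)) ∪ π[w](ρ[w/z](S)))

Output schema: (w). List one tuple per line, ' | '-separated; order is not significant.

Stepwise |·|:
  R → 5
  γ[w; COUNT(*)→f](R) → 3
  π[w](γ[w; COUNT(*)→f](R)) → 3
  S → 3
  ρ[w/z](S) → 3
  π[w](ρ[w/z](S)) → 3
  (π[w](γ[w; COUNT(*)→f](R)) ∪ π[w](ρ[w/z](S))) → 6

== RESULT ==
w
p
q
r
s
t
t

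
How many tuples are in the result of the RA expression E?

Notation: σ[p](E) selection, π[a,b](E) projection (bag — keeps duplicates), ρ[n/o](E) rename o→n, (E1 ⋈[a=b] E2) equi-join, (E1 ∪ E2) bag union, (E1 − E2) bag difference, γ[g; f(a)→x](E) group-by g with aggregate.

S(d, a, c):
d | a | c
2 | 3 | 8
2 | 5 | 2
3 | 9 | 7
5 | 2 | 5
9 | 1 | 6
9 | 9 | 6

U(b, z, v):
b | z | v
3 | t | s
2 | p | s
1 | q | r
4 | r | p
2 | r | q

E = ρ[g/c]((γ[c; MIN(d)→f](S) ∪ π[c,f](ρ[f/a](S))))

Subexpression sizes:
  S → 6
  γ[c; MIN(d)→f](S) → 5
  S → 6
  ρ[f/a](S) → 6
  π[c,f](ρ[f/a](S)) → 6
  (γ[c; MIN(d)→f](S) ∪ π[c,f](ρ[f/a](S))) → 11
  ρ[g/c]((γ[c; MIN(d)→f](S) ∪ π[c,f](ρ[f/a](S)))) → 11

|E| = 11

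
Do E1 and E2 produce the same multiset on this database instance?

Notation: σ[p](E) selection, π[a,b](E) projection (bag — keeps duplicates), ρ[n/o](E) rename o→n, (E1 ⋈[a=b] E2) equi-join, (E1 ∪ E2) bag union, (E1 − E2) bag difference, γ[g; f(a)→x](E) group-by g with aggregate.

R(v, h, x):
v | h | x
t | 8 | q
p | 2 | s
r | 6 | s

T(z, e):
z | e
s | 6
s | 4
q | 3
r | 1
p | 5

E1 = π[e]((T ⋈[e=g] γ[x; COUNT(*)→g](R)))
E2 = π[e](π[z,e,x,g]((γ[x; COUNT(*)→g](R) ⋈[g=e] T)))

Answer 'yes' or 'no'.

E1 stepwise |·|:
  T → 5
  R → 3
  γ[x; COUNT(*)→g](R) → 2
  (T ⋈[e=g] γ[x; COUNT(*)→g](R)) → 1
  π[e]((T ⋈[e=g] γ[x; COUNT(*)→g](R))) → 1
E2 stepwise |·|:
  R → 3
  γ[x; COUNT(*)→g](R) → 2
  T → 5
  (γ[x; COUNT(*)→g](R) ⋈[g=e] T) → 1
  π[z,e,x,g]((γ[x; COUNT(*)→g](R) ⋈[g=e] T)) → 1
  π[e](π[z,e,x,g]((γ[x; COUNT(*)→g](R) ⋈[g=e] T))) → 1

E1 and E2 produce the same multiset:
e
1

yes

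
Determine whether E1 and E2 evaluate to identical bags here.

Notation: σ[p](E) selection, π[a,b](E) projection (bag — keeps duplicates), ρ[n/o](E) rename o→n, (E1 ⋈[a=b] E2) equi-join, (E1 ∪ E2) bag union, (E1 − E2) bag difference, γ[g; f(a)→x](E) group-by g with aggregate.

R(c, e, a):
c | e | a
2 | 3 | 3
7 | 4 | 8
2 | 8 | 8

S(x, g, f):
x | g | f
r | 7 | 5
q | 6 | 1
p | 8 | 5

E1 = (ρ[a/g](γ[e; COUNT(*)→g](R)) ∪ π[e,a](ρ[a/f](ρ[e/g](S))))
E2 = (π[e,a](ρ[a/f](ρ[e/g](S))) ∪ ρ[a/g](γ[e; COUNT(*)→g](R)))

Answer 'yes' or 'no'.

E1 subexpression sizes:
  R → 3
  γ[e; COUNT(*)→g](R) → 3
  ρ[a/g](γ[e; COUNT(*)→g](R)) → 3
  S → 3
  ρ[e/g](S) → 3
  ρ[a/f](ρ[e/g](S)) → 3
  π[e,a](ρ[a/f](ρ[e/g](S))) → 3
  (ρ[a/g](γ[e; COUNT(*)→g](R)) ∪ π[e,a](ρ[a/f](ρ[e/g](S)))) → 6
E2 subexpression sizes:
  S → 3
  ρ[e/g](S) → 3
  ρ[a/f](ρ[e/g](S)) → 3
  π[e,a](ρ[a/f](ρ[e/g](S))) → 3
  R → 3
  γ[e; COUNT(*)→g](R) → 3
  ρ[a/g](γ[e; COUNT(*)→g](R)) → 3
  (π[e,a](ρ[a/f](ρ[e/g](S))) ∪ ρ[a/g](γ[e; COUNT(*)→g](R))) → 6

E1 and E2 produce the same multiset:
e | a
3 | 1
4 | 1
6 | 1
7 | 5
8 | 1
8 | 5

yes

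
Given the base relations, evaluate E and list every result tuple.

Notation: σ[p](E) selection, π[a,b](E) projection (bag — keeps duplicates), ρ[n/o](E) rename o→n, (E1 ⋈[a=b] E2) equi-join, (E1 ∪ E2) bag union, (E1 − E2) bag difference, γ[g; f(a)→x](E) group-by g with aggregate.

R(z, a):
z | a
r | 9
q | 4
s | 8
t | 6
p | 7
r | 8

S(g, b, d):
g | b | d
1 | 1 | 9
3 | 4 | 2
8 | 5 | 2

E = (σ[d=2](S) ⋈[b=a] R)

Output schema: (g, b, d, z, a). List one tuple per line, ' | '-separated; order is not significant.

Row counts bottom-up:
  S → 3
  σ[d=2](S) → 2
  R → 6
  (σ[d=2](S) ⋈[b=a] R) → 1

== RESULT ==
g | b | d | z | a
3 | 4 | 2 | q | 4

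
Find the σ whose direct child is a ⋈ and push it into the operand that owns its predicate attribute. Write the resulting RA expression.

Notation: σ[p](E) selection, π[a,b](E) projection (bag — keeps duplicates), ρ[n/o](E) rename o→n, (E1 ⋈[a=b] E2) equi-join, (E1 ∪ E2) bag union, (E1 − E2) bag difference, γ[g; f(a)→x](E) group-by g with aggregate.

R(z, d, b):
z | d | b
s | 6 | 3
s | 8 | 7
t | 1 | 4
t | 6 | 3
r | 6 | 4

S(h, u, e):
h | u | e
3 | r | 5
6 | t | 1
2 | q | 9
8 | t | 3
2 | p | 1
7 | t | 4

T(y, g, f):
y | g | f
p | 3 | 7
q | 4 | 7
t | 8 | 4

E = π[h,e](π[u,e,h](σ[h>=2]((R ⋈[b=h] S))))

σ filters on h, owned by the right side.
E' = π[h,e](π[u,e,h]((R ⋈[b=h] σ[h>=2](S))))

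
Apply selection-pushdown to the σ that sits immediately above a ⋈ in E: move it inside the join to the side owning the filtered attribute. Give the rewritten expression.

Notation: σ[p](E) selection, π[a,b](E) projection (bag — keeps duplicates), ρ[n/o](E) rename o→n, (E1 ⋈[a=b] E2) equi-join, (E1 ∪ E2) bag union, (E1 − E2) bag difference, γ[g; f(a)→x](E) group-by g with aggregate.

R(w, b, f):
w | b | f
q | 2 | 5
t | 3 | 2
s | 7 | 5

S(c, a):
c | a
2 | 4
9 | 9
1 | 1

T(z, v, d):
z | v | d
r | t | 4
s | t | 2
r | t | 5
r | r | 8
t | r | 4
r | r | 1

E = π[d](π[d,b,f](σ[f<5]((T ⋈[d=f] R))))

σ filters on f, owned by the right side.
E' = π[d](π[d,b,f]((T ⋈[d=f] σ[f<5](R))))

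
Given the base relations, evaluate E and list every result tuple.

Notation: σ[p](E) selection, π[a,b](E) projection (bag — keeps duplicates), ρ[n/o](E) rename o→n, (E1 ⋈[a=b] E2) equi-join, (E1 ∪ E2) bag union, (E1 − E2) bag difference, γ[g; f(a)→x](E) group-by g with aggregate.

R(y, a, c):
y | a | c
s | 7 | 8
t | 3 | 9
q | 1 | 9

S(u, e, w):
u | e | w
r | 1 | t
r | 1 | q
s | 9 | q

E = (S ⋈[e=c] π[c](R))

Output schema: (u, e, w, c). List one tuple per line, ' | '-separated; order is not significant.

Row counts bottom-up:
  S → 3
  R → 3
  π[c](R) → 3
  (S ⋈[e=c] π[c](R)) → 2

== RESULT ==
u | e | w | c
s | 9 | q | 9
s | 9 | q | 9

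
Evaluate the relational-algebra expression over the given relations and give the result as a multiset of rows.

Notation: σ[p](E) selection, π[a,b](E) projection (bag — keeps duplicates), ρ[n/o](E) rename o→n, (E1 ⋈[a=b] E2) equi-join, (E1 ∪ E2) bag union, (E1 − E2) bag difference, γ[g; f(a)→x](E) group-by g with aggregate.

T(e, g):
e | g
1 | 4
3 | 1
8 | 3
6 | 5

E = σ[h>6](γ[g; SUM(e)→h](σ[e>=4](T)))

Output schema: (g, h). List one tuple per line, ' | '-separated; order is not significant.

Stepwise |·|:
  T → 4
  σ[e>=4](T) → 2
  γ[g; SUM(e)→h](σ[e>=4](T)) → 2
  σ[h>6](γ[g; SUM(e)→h](σ[e>=4](T))) → 1

== RESULT ==
g | h
3 | 8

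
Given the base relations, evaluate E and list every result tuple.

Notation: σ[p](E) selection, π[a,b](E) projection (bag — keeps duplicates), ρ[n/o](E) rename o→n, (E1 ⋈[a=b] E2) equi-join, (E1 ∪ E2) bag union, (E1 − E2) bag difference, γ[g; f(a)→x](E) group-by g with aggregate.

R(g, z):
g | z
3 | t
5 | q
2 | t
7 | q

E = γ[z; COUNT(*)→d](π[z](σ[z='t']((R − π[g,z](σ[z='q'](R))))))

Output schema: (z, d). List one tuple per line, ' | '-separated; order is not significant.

Per-node cardinality:
  R → 4
  R → 4
  σ[z='q'](R) → 2
  π[g,z](σ[z='q'](R)) → 2
  (R − π[g,z](σ[z='q'](R))) → 2
  σ[z='t']((R − π[g,z](σ[z='q'](R)))) → 2
  π[z](σ[z='t']((R − π[g,z](σ[z='q'](R))))) → 2
  γ[z; COUNT(*)→d](π[z](σ[z='t']((R − π[g,z](σ[z='q'](R)))))) → 1

== RESULT ==
z | d
t | 2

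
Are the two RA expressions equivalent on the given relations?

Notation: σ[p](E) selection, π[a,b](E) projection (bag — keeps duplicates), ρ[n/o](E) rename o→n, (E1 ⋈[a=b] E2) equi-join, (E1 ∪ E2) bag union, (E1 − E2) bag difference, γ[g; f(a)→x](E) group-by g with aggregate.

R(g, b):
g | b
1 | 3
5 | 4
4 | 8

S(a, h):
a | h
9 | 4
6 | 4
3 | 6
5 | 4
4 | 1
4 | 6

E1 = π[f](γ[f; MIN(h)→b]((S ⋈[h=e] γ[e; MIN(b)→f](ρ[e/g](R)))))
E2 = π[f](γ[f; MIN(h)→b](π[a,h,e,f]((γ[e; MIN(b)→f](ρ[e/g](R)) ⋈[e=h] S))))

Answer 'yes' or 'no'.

E1 row counts bottom-up:
  S → 6
  R → 3
  ρ[e/g](R) → 3
  γ[e; MIN(b)→f](ρ[e/g](R)) → 3
  (S ⋈[h=e] γ[e; MIN(b)→f](ρ[e/g](R))) → 4
  γ[f; MIN(h)→b]((S ⋈[h=e] γ[e; MIN(b)→f](ρ[e/g](R)))) → 2
  π[f](γ[f; MIN(h)→b]((S ⋈[h=e] γ[e; MIN(b)→f](ρ[e/g](R))))) → 2
E2 row counts bottom-up:
  R → 3
  ρ[e/g](R) → 3
  γ[e; MIN(b)→f](ρ[e/g](R)) → 3
  S → 6
  (γ[e; MIN(b)→f](ρ[e/g](R)) ⋈[e=h] S) → 4
  π[a,h,e,f]((γ[e; MIN(b)→f](ρ[e/g](R)) ⋈[e=h] S)) → 4
  γ[f; MIN(h)→b](π[a,h,e,f]((γ[e; MIN(b)→f](ρ[e/g](R)) ⋈[e=h] S))) → 2
  π[f](γ[f; MIN(h)→b](π[a,h,e,f]((γ[e; MIN(b)→f](ρ[e/g](R)) ⋈[e=h] S)))) → 2

E1 and E2 produce the same multiset:
f
3
8

yes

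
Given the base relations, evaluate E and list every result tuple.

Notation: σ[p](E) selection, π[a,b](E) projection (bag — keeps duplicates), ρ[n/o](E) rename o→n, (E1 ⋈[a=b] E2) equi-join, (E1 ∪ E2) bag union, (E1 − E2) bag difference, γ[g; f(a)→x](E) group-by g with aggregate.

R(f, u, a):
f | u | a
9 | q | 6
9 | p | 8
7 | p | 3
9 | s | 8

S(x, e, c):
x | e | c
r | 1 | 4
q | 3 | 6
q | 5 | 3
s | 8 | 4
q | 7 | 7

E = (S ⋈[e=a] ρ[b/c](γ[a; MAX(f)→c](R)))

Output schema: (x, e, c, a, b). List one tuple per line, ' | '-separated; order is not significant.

Row counts bottom-up:
  S → 5
  R → 4
  γ[a; MAX(f)→c](R) → 3
  ρ[b/c](γ[a; MAX(f)→c](R)) → 3
  (S ⋈[e=a] ρ[b/c](γ[a; MAX(f)→c](R))) → 2

== RESULT ==
x | e | c | a | b
q | 3 | 6 | 3 | 7
s | 8 | 4 | 8 | 9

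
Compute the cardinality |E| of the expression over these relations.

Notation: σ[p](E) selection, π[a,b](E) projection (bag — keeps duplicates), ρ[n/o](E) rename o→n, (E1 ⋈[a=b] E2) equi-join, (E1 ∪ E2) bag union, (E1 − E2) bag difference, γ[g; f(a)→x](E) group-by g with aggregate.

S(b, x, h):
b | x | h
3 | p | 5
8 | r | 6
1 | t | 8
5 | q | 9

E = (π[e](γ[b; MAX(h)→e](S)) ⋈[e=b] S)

Per-node cardinality:
  S → 4
  γ[b; MAX(h)→e](S) → 4
  π[e](γ[b; MAX(h)→e](S)) → 4
  S → 4
  (π[e](γ[b; MAX(h)→e](S)) ⋈[e=b] S) → 2

|E| = 2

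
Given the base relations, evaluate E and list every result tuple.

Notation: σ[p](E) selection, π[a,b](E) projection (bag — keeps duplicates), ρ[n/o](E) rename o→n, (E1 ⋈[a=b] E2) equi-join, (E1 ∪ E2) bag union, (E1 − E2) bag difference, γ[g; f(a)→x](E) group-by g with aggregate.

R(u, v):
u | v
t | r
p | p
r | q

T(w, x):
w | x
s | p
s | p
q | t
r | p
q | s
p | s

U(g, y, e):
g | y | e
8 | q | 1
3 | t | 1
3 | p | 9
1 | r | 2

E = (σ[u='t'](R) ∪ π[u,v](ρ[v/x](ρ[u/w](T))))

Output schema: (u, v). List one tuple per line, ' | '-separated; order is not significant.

Per-node cardinality:
  R → 3
  σ[u='t'](R) → 1
  T → 6
  ρ[u/w](T) → 6
  ρ[v/x](ρ[u/w](T)) → 6
  π[u,v](ρ[v/x](ρ[u/w](T))) → 6
  (σ[u='t'](R) ∪ π[u,v](ρ[v/x](ρ[u/w](T)))) → 7

== RESULT ==
u | v
p | s
q | s
q | t
r | p
s | p
s | p
t | r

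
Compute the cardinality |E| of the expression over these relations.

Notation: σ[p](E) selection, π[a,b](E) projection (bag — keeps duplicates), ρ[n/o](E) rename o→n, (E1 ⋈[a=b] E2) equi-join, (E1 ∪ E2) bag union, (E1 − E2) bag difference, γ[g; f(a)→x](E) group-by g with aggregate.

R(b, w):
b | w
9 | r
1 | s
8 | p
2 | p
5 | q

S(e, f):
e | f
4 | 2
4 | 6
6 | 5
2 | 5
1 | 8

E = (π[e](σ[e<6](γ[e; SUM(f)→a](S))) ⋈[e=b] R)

Row counts bottom-up:
  S → 5
  γ[e; SUM(f)→a](S) → 4
  σ[e<6](γ[e; SUM(f)→a](S)) → 3
  π[e](σ[e<6](γ[e; SUM(f)→a](S))) → 3
  R → 5
  (π[e](σ[e<6](γ[e; SUM(f)→a](S))) ⋈[e=b] R) → 2

|E| = 2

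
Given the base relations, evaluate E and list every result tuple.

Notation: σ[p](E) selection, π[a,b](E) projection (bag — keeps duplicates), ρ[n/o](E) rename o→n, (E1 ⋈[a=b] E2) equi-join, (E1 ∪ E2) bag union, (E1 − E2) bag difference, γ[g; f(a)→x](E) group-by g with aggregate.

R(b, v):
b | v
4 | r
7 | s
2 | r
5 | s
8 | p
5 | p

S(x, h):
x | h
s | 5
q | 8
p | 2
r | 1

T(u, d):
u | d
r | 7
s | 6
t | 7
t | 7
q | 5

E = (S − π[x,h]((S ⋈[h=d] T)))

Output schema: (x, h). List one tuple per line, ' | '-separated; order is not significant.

Subexpression sizes:
  S → 4
  S → 4
  T → 5
  (S ⋈[h=d] T) → 1
  π[x,h]((S ⋈[h=d] T)) → 1
  (S − π[x,h]((S ⋈[h=d] T))) → 3

== RESULT ==
x | h
p | 2
q | 8
r | 1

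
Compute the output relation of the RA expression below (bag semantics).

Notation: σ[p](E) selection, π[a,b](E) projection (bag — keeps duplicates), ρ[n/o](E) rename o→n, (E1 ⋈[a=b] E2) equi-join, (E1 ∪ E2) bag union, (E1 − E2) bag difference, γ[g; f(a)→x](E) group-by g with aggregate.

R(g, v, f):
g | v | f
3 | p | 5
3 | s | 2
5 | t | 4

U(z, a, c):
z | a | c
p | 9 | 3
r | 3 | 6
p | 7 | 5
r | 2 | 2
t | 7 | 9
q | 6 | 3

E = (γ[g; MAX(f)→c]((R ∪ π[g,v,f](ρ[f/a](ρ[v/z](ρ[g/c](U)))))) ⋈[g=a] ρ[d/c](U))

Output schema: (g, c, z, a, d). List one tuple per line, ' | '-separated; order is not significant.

Per-node cardinality:
  R → 3
  U → 6
  ρ[g/c](U) → 6
  ρ[v/z](ρ[g/c](U)) → 6
  ρ[f/a](ρ[v/z](ρ[g/c](U))) → 6
  π[g,v,f](ρ[f/a](ρ[v/z](ρ[g/c](U)))) → 6
  (R ∪ π[g,v,f](ρ[f/a](ρ[v/z](ρ[g/c](U))))) → 9
  γ[g; MAX(f)→c]((R ∪ π[g,v,f](ρ[f/a](ρ[v/z](ρ[g/c](U)))))) → 5
  U → 6
  ρ[d/c](U) → 6
  (γ[g; MAX(f)→c]((R ∪ π[g,v,f](ρ[f/a](ρ[v/z](ρ[g/c](U)))))) ⋈[g=a] ρ[d/c](U)) → 4

== RESULT ==
g | c | z | a | d
2 | 2 | r | 2 | 2
3 | 9 | r | 3 | 6
6 | 3 | q | 6 | 3
9 | 7 | p | 9 | 3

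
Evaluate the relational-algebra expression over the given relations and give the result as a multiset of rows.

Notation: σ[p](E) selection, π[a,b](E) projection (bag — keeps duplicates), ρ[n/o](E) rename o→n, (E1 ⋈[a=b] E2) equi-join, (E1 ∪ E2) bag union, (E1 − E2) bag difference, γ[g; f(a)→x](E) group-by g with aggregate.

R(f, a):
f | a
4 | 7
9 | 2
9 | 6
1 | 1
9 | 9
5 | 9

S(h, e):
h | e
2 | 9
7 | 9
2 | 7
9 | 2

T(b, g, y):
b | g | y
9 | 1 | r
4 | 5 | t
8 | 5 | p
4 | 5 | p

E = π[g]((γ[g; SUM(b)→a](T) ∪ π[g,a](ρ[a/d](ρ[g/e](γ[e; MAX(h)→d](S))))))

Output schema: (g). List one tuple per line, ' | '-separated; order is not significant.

Per-node cardinality:
  T → 4
  γ[g; SUM(b)→a](T) → 2
  S → 4
  γ[e; MAX(h)→d](S) → 3
  ρ[g/e](γ[e; MAX(h)→d](S)) → 3
  ρ[a/d](ρ[g/e](γ[e; MAX(h)→d](S))) → 3
  π[g,a](ρ[a/d](ρ[g/e](γ[e; MAX(h)→d](S)))) → 3
  (γ[g; SUM(b)→a](T) ∪ π[g,a](ρ[a/d](ρ[g/e](γ[e; MAX(h)→d](S))))) → 5
  π[g]((γ[g; SUM(b)→a](T) ∪ π[g,a](ρ[a/d](ρ[g/e](γ[e; MAX(h)→d](S)))))) → 5

== RESULT ==
g
1
2
5
7
9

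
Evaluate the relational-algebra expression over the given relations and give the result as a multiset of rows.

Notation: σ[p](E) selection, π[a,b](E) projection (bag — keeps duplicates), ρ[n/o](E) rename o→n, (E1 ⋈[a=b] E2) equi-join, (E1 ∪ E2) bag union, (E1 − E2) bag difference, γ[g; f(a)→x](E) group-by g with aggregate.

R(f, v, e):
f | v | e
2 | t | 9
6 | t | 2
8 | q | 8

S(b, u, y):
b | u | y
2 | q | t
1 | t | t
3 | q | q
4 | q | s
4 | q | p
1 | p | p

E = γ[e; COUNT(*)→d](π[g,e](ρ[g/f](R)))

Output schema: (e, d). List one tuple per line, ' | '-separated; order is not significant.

Stepwise |·|:
  R → 3
  ρ[g/f](R) → 3
  π[g,e](ρ[g/f](R)) → 3
  γ[e; COUNT(*)→d](π[g,e](ρ[g/f](R))) → 3

== RESULT ==
e | d
2 | 1
8 | 1
9 | 1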